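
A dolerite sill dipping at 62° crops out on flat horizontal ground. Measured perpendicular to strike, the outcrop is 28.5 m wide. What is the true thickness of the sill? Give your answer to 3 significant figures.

25.2 m

True thickness t = w · sin(dip) = 28.5 × sin 62°
t = 28.5 × 0.8829 = 25.164 m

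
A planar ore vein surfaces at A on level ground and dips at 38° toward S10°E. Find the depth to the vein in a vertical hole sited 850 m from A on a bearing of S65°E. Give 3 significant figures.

381 m

The hole lies 55° from the dip direction, so the down-dip offset is 850 × cos 55° = 487.54 m.
Depth = down-dip offset × tan(dip) = 487.54 × tan 38° = 487.54 × 0.7813
Depth = 380.91 m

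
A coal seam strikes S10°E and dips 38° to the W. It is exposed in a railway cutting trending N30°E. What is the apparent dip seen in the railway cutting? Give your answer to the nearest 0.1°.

Angle between strike (S10°E) and section (N30°E): β = 40°.
tan α = tan 38° × sin 40° = 0.7813 × 0.6428 = 0.5022
apparent dip = arctan 0.5022 = 26.67°

26.7°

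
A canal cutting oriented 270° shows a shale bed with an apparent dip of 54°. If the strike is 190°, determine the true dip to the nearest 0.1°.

The section is 80° from the strike.
tan(true dip) = tan 54° / sin 80° = 1.3976
δ = arctan(1.3976) = 54.42°

54.4°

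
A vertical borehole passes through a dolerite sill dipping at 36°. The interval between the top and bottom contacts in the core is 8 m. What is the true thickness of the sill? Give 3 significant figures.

6.47 m

True thickness t = h · cos(dip) = 8 × cos 36°
t = 8 × 0.8090 = 6.472 m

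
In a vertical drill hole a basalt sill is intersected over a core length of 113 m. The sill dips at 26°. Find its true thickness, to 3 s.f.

102 m

True thickness t = h · cos(dip) = 113 × cos 26°
t = 113 × 0.8988 = 101.564 m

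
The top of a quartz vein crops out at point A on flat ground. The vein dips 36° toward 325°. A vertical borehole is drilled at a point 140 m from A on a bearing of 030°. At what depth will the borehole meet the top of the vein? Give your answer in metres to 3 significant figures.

43.0 m

The hole lies 65° from the dip direction, so the down-dip offset is 140 × cos 65° = 59.17 m.
Depth = down-dip offset × tan(dip) = 59.17 × tan 36° = 59.17 × 0.7265
Depth = 42.99 m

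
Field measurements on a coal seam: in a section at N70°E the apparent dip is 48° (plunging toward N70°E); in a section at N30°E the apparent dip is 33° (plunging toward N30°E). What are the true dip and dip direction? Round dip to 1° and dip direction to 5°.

Represent each trace as a vector plunging at its apparent dip toward its trend (east-north-up frame): v₁ = (0.629, 0.229, -0.743), v₂ = (0.419, 0.726, -0.545).
Cross product v₁ × v₂ gives the pole to the plane: n ∝ (0.415, 0.031, 0.361).
True dip = arccos(n_z / |n|) = arccos(0.6549) = 49.1°.
The horizontal component of n points toward azimuth atan2(n_x, n_y) = 86°, the dip direction.

true dip 49°, dip direction 085°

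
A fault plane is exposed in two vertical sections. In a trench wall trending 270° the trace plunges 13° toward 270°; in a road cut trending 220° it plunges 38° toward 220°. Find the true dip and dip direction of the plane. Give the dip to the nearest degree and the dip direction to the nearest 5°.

Each apparent-dip line lies in the plane. As unit vectors (x east, y north, z up), v₁ plunges 13°→270° and v₂ plunges 38°→220°.
n = v₁ × v₂ = (-0.136, -0.486, 0.588) (taken with n_z > 0).
Dip δ = arctan(|n_h|/n_z) = arctan(0.505/0.588) = 40.6°.
The horizontal component of n points toward azimuth atan2(n_x, n_y) = 196°, the dip direction.

true dip 41°, dip direction 195°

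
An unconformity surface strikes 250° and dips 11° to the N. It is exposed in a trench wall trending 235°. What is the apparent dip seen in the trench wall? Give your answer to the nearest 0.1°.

2.9°

Angle between strike (250°) and section (235°): β = 15°.
tan α = tan 11° × sin 15° = 0.1944 × 0.2588 = 0.0503
apparent dip = arctan 0.0503 = 2.88°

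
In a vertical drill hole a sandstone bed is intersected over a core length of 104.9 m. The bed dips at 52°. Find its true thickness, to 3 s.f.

True thickness t = h · cos(dip) = 104.9 × cos 52°
t = 104.9 × 0.6157 = 64.583 m

64.6 m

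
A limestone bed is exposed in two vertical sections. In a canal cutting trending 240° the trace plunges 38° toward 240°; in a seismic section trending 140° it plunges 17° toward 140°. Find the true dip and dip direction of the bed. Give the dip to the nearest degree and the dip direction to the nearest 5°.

Each apparent-dip line lies in the plane. As unit vectors (x east, y north, z up), v₁ plunges 38°→240° and v₂ plunges 17°→140°.
Cross product v₁ × v₂ gives the pole to the plane: n ∝ (-0.336, -0.578, 0.742).
Dip δ = arctan(|n_h|/n_z) = arctan(0.668/0.742) = 42.0°.
Dip direction = azimuth of (n_x, n_y) = atan2(-0.336, -0.578) = 210°.

true dip 42°, dip direction 210°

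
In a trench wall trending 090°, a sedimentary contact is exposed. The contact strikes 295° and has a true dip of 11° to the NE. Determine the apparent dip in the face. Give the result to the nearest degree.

5°

The section lies 25° from the strike.
tan α = tan 11° × sin 25° = 0.1944 × 0.4226 = 0.0821
α = arctan(0.0821) = 4.70°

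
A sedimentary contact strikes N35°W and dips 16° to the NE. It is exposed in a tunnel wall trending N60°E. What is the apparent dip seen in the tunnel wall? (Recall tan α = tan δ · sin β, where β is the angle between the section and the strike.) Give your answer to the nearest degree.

The strike is N35°W and the section trends N60°E; the acute angle between them is β = 85°.
tan α = tan 16° × sin 85° = 0.2867 × 0.9962 = 0.2857
α = arctan(0.2857) = 15.94°

16°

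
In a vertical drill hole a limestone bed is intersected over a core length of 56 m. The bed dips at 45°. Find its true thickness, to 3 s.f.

True thickness t = h · cos(dip) = 56 × cos 45°
t = 56 × 0.7071 = 39.598 m

39.6 m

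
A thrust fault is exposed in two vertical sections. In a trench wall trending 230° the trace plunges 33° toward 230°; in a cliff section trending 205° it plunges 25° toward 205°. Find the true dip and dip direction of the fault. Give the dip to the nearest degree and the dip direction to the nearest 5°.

true dip 35°, dip direction 255°

Each apparent-dip line lies in the plane. As unit vectors (x east, y north, z up), v₁ plunges 33°→230° and v₂ plunges 25°→205°.
The plane normal is n = v₁ × v₂ ∝ (-0.220, -0.063, 0.321).
tan δ = √(n_x²+n_y²)/n_z = 0.228/0.321, so δ = 35.4°.
The horizontal component of n points toward azimuth atan2(n_x, n_y) = 254°, the dip direction.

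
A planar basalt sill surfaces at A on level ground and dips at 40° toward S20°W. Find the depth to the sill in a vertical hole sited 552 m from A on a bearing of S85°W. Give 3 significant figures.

196 m

The hole lies 65° from the dip direction, so the down-dip offset is 552 × cos 65° = 233.29 m.
Depth = down-dip offset × tan(dip) = 233.29 × tan 40° = 233.29 × 0.8391
Depth = 195.75 m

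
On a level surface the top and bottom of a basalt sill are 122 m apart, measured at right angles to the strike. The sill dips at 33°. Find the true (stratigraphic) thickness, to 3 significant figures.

66.4 m

True thickness t = w · sin(dip) = 122 × sin 33°
t = 122 × 0.5446 = 66.446 m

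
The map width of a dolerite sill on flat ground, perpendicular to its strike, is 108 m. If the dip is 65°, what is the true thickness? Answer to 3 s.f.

True thickness t = w · sin(dip) = 108 × sin 65°
t = 108 × 0.9063 = 97.881 m

97.9 m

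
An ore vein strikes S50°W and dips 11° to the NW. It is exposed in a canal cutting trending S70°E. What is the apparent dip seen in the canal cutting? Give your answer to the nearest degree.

The section lies 60° from the strike.
tan α = tan 11° × sin 60° = 0.1944 × 0.8660 = 0.1683
α = arctan(0.1683) = 9.56°

10°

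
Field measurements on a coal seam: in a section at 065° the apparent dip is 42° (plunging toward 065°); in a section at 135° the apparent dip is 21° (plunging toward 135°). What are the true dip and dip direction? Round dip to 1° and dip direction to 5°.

Each apparent-dip line lies in the plane. As unit vectors (x east, y north, z up), v₁ plunges 42°→065° and v₂ plunges 21°→135°.
Cross product v₁ × v₂ gives the pole to the plane: n ∝ (0.554, 0.200, 0.652).
Dip δ = arctan(|n_h|/n_z) = arctan(0.589/0.652) = 42.1°.
Dip direction = atan2(0.554, 0.200) = 70° (azimuth of n's horizontal projection).

true dip 42°, dip direction 070°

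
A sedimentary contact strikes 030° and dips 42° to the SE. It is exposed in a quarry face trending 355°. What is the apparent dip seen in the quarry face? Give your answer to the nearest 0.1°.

27.3°

Angle between strike (030°) and section (355°): β = 35°.
tan α = tan 42° × sin 35° = 0.9004 × 0.5736 = 0.5165
apparent dip = arctan 0.5165 = 27.31°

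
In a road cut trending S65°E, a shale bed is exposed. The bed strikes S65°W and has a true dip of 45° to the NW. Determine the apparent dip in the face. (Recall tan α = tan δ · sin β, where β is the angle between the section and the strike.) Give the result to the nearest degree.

Angle between strike (S65°W) and section (S65°E): β = 50°.
tan α = tan 45° × sin 50° = 1.0000 × 0.7660 = 0.7660
apparent dip = arctan 0.7660 = 37.45°

37°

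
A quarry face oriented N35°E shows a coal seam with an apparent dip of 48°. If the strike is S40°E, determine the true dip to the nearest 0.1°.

β = acute angle between strike S40°E and section N35°E = 75°.
tan δ = tan α / sin β = tan 48° / sin 75° = 1.1106 / 0.9659 = 1.1498
true dip = arctan 1.1498 = 48.99°

49.0°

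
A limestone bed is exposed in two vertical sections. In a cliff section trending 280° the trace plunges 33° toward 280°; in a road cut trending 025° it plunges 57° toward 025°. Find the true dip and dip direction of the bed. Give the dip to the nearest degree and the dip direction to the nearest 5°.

true dip 62°, dip direction 350°

The two traces are lines in the plane: v₁ = (sin 280°·cos 33°, cos 280°·cos 33°, −sin 33°), v₂ = (sin 25°·cos 57°, cos 25°·cos 57°, −sin 57°).
The plane normal is n = v₁ × v₂ ∝ (-0.147, 0.818, 0.441).
True dip = arccos(n_z / |n|) = arccos(0.4689) = 62.0°.
Dip direction = atan2(-0.147, 0.818) = 350° (azimuth of n's horizontal projection).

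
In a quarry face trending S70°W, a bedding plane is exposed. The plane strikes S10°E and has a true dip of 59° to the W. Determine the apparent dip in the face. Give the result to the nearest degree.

59°

The strike is S10°E and the section trends S70°W; the acute angle between them is β = 80°.
tan(apparent dip) = tan 59° · sin 80° = 1.6390
α = arctan(1.6390) = 58.61°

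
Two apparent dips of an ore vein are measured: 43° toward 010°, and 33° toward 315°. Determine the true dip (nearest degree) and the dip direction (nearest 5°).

true dip 43°, dip direction 000°

The two traces are lines in the plane: v₁ = (sin 10°·cos 43°, cos 10°·cos 43°, −sin 43°), v₂ = (sin 315°·cos 33°, cos 315°·cos 33°, −sin 33°).
n = v₁ × v₂ = (0.012, 0.474, 0.502) (taken with n_z > 0).
Dip δ = arctan(|n_h|/n_z) = arctan(0.474/0.502) = 43.3°.
The horizontal component of n points toward azimuth atan2(n_x, n_y) = 1°, the dip direction.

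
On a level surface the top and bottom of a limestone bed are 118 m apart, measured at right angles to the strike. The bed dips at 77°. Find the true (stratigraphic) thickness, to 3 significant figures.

115 m

True thickness t = w · sin(dip) = 118 × sin 77°
t = 118 × 0.9744 = 114.976 m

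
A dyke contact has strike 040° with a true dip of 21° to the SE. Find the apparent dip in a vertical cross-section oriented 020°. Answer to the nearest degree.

7°

Angle between strike (040°) and section (020°): β = 20°.
tan(apparent dip) = tan 21° · sin 20° = 0.1313
apparent dip = arctan 0.1313 = 7.48°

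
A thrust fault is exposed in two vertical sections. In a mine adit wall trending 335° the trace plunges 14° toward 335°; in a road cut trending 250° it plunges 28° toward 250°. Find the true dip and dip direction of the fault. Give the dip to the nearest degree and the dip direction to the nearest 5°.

The two traces are lines in the plane: v₁ = (sin 335°·cos 14°, cos 335°·cos 14°, −sin 14°), v₂ = (sin 250°·cos 28°, cos 250°·cos 28°, −sin 28°).
n = v₁ × v₂ = (-0.486, 0.008, 0.853) (taken with n_z > 0).
True dip = arccos(n_z / |n|) = arccos(0.8690) = 29.7°.
Dip direction = atan2(-0.486, 0.008) = 271° (azimuth of n's horizontal projection).

true dip 30°, dip direction 270°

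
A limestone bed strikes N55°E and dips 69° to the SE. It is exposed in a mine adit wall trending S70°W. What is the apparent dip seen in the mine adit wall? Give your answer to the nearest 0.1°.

34.0°

Angle between strike (N55°E) and section (S70°W): β = 15°.
tan α = tan 69° × sin 15° = 2.6051 × 0.2588 = 0.6742
apparent dip = arctan 0.6742 = 33.99°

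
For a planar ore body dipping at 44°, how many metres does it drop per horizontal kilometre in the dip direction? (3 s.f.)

966 m

drop per km = 1000 × tan 44° = 1000 × 0.9657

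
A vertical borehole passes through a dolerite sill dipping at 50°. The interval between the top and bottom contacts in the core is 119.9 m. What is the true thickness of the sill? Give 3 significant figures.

77.1 m

True thickness t = h · cos(dip) = 119.9 × cos 50°
t = 119.9 × 0.6428 = 77.070 m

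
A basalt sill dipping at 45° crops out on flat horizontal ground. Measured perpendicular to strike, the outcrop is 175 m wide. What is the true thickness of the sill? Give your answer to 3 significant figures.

True thickness t = w · sin(dip) = 175 × sin 45°
t = 175 × 0.7071 = 123.744 m

124 m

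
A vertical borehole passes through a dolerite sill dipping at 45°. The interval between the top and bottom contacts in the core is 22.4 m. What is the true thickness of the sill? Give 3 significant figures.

True thickness t = h · cos(dip) = 22.4 × cos 45°
t = 22.4 × 0.7071 = 15.839 m

15.8 m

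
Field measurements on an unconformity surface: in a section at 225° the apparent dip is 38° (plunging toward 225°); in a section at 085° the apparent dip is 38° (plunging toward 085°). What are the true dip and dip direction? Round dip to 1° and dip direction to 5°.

true dip 66°, dip direction 155°

The two traces are lines in the plane: v₁ = (sin 225°·cos 38°, cos 225°·cos 38°, −sin 38°), v₂ = (sin 85°·cos 38°, cos 85°·cos 38°, −sin 38°).
n = v₁ × v₂ = (0.385, -0.826, 0.399) (taken with n_z > 0).
True dip = arccos(n_z / |n|) = arccos(0.4010) = 66.4°.
Dip direction = azimuth of (n_x, n_y) = atan2(0.385, -0.826) = 155°.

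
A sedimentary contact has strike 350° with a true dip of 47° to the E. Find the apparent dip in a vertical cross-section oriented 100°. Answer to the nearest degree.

45°

The strike is 350° and the section trends 100°; the acute angle between them is β = 70°.
tan α = tan 47° × sin 70° = 1.0724 × 0.9397 = 1.0077
apparent dip = arctan 1.0077 = 45.22°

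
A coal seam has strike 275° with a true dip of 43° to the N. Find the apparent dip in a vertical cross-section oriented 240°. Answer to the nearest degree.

28°

The section lies 35° from the strike.
tan α = tan 43° × sin 35° = 0.9325 × 0.5736 = 0.5349
apparent dip = arctan 0.5349 = 28.14°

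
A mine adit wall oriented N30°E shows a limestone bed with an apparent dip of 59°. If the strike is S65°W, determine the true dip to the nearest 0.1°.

The section is 35° from the strike.
tan(true dip) = tan 59° / sin 35° = 2.9016
true dip = arctan 2.9016 = 70.98°

71.0°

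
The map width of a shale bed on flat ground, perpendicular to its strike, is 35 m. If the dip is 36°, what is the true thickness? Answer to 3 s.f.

20.6 m

True thickness t = w · sin(dip) = 35 × sin 36°
t = 35 × 0.5878 = 20.572 m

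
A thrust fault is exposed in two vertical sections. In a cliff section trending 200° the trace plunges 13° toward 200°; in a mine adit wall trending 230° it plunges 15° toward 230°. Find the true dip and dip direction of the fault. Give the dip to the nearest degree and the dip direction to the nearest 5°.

true dip 15°, dip direction 230°

The two traces are lines in the plane: v₁ = (sin 200°·cos 13°, cos 200°·cos 13°, −sin 13°), v₂ = (sin 230°·cos 15°, cos 230°·cos 15°, −sin 15°).
The plane normal is n = v₁ × v₂ ∝ (-0.097, -0.080, 0.471).
tan δ = √(n_x²+n_y²)/n_z = 0.126/0.471, so δ = 15.0°.
Dip direction = azimuth of (n_x, n_y) = atan2(-0.097, -0.080) = 231°.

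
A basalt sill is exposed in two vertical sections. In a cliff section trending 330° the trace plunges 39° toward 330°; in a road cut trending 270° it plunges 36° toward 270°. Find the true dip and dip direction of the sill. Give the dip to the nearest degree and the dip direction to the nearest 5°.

Represent each trace as a vector plunging at its apparent dip toward its trend (east-north-up frame): v₁ = (-0.389, 0.673, -0.629), v₂ = (-0.809, -0.000, -0.588).
Cross product v₁ × v₂ gives the pole to the plane: n ∝ (-0.396, 0.281, 0.544).
True dip = arccos(n_z / |n|) = arccos(0.7467) = 41.7°.
Dip direction = azimuth of (n_x, n_y) = atan2(-0.396, 0.281) = 305°.

true dip 42°, dip direction 305°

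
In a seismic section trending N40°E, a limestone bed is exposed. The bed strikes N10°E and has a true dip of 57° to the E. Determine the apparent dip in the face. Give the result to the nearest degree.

38°

Angle between strike (N10°E) and section (N40°E): β = 30°.
tan(apparent dip) = tan 57° · sin 30° = 0.7699
α = arctan(0.7699) = 37.59°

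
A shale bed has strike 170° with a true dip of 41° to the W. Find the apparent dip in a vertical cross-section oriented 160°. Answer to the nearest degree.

9°

The strike is 170° and the section trends 160°; the acute angle between them is β = 10°.
tan(apparent dip) = tan 41° · sin 10° = 0.1510
α = arctan(0.1510) = 8.58°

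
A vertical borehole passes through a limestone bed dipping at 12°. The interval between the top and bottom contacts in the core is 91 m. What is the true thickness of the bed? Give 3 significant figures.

89.0 m

True thickness t = h · cos(dip) = 91 × cos 12°
t = 91 × 0.9781 = 89.011 m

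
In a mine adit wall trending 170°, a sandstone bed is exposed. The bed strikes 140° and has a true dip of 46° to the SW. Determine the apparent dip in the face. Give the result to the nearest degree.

27°

The strike is 140° and the section trends 170°; the acute angle between them is β = 30°.
tan(apparent dip) = tan 46° · sin 30° = 0.5178
apparent dip = arctan 0.5178 = 27.37°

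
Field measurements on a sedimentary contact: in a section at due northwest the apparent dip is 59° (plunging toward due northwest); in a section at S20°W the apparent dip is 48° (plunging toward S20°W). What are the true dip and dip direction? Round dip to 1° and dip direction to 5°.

Each apparent-dip line lies in the plane. As unit vectors (x east, y north, z up), v₁ plunges 59°→due northwest and v₂ plunges 48°→S20°W.
Cross product v₁ × v₂ gives the pole to the plane: n ∝ (-0.810, -0.074, 0.312).
tan δ = √(n_x²+n_y²)/n_z = 0.813/0.312, so δ = 69.0°.
The horizontal component of n points toward azimuth atan2(n_x, n_y) = 265°, the dip direction.

true dip 69°, dip direction 265°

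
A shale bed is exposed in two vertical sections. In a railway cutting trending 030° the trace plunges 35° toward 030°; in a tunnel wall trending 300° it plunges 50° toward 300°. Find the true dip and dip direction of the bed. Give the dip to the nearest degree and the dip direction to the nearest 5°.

true dip 54°, dip direction 330°

Represent each trace as a vector plunging at its apparent dip toward its trend (east-north-up frame): v₁ = (0.410, 0.709, -0.574), v₂ = (-0.557, 0.321, -0.766).
The plane normal is n = v₁ × v₂ ∝ (-0.359, 0.633, 0.527).
True dip = arccos(n_z / |n|) = arccos(0.5862) = 54.1°.
The horizontal component of n points toward azimuth atan2(n_x, n_y) = 330°, the dip direction.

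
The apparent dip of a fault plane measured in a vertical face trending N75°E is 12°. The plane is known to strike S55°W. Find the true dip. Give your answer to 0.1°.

31.9°

β = acute angle between strike S55°W and section N75°E = 20°.
tan δ = tan α / sin β = tan 12° / sin 20° = 0.2126 / 0.3420 = 0.6215
δ = arctan(0.6215) = 31.86°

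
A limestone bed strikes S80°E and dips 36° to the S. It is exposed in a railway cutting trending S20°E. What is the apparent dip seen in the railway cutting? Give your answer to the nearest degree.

32°

The strike is S80°E and the section trends S20°E; the acute angle between them is β = 60°.
tan(apparent dip) = tan 36° · sin 60° = 0.6292
apparent dip = arctan 0.6292 = 32.18°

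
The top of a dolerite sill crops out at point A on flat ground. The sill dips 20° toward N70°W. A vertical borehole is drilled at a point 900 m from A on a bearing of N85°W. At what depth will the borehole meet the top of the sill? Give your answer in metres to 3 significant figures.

316 m

The hole lies 15° from the dip direction, so the down-dip offset is 900 × cos 15° = 869.33 m.
Depth = down-dip offset × tan(dip) = 869.33 × tan 20° = 869.33 × 0.3640
Depth = 316.41 m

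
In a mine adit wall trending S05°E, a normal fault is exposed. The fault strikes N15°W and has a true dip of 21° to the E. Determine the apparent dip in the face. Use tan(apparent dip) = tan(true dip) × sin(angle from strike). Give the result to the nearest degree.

The section lies 10° from the strike.
tan(apparent dip) = tan 21° · sin 10° = 0.0667
apparent dip = arctan 0.0667 = 3.81°

4°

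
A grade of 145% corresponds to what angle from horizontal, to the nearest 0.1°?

tan θ = 145/100 = 1.4500
θ = arctan(1.4500) = 55.41°

55.4°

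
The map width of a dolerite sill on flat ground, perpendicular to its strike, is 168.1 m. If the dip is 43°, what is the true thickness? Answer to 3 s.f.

115 m

True thickness t = w · sin(dip) = 168.1 × sin 43°
t = 168.1 × 0.6820 = 114.644 m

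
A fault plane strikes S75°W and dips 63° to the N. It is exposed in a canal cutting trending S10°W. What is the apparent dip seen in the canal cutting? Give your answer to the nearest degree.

61°

Angle between strike (S75°W) and section (S10°W): β = 65°.
tan(apparent dip) = tan 63° · sin 65° = 1.7787
apparent dip = arctan 1.7787 = 60.66°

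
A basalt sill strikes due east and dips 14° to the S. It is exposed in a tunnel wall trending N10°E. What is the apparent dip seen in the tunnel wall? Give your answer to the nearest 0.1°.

The section lies 80° from the strike.
tan α = tan 14° × sin 80° = 0.2493 × 0.9848 = 0.2455
α = arctan(0.2455) = 13.80°

13.8°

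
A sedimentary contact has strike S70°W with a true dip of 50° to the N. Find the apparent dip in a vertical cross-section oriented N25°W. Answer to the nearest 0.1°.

49.9°

The strike is S70°W and the section trends N25°W; the acute angle between them is β = 85°.
tan α = tan 50° × sin 85° = 1.1918 × 0.9962 = 1.1872
apparent dip = arctan 1.1872 = 49.89°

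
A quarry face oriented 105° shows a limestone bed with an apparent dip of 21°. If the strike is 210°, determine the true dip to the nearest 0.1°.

21.7°

β = acute angle between strike 210° and section 105° = 75°.
tan δ = tan α / sin β = tan 21° / sin 75° = 0.3839 / 0.9659 = 0.3974
δ = arctan(0.3974) = 21.67°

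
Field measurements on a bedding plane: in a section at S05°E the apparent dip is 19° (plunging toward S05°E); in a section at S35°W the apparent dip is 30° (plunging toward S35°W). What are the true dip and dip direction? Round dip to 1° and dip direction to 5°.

true dip 31°, dip direction 230°

Represent each trace as a vector plunging at its apparent dip toward its trend (east-north-up frame): v₁ = (0.082, -0.942, -0.326), v₂ = (-0.497, -0.709, -0.500).
Cross product v₁ × v₂ gives the pole to the plane: n ∝ (-0.240, -0.203, 0.526).
True dip = arccos(n_z / |n|) = arccos(0.8586) = 30.8°.
Dip direction = atan2(-0.240, -0.203) = 230° (azimuth of n's horizontal projection).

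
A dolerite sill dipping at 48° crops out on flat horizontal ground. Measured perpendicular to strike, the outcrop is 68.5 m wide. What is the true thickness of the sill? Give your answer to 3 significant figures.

50.9 m

True thickness t = w · sin(dip) = 68.5 × sin 48°
t = 68.5 × 0.7431 = 50.905 m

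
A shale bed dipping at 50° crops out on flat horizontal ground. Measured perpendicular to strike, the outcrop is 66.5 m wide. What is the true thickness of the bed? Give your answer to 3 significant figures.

50.9 m

True thickness t = w · sin(dip) = 66.5 × sin 50°
t = 66.5 × 0.7660 = 50.942 m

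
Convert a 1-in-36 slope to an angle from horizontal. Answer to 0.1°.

1.6°

tan θ = 1/36 = 0.0278
θ = arctan(0.0278) = 1.59°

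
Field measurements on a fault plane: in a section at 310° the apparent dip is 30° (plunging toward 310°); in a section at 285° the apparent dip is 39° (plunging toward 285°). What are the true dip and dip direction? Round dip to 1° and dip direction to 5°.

The two traces are lines in the plane: v₁ = (sin 310°·cos 30°, cos 310°·cos 30°, −sin 30°), v₂ = (sin 285°·cos 39°, cos 285°·cos 39°, −sin 39°).
n = v₁ × v₂ = (-0.250, -0.042, 0.284) (taken with n_z > 0).
tan δ = √(n_x²+n_y²)/n_z = 0.253/0.284, so δ = 41.7°.
Dip direction = azimuth of (n_x, n_y) = atan2(-0.250, -0.042) = 260°.

true dip 42°, dip direction 260°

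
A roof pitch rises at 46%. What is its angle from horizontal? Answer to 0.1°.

tan θ = 46/100 = 0.4600
θ = arctan(0.4600) = 24.70°

24.7°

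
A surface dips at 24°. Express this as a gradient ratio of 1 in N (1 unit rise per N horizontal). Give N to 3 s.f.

1 in 2.25

1 : N means tan θ = 1/N, so N = 1/tan 24° = 1/0.4452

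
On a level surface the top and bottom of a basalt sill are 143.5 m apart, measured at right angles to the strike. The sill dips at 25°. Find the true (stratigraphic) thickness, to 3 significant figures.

60.6 m

True thickness t = w · sin(dip) = 143.5 × sin 25°
t = 143.5 × 0.4226 = 60.646 m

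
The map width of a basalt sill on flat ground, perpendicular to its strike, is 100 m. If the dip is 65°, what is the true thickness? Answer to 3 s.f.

True thickness t = w · sin(dip) = 100 × sin 65°
t = 100 × 0.9063 = 90.631 m

90.6 m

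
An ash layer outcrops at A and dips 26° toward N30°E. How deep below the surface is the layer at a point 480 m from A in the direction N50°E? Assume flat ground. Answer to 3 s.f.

The hole lies 20° from the dip direction, so the down-dip offset is 480 × cos 20° = 451.05 m.
Depth = down-dip offset × tan(dip) = 451.05 × tan 26° = 451.05 × 0.4877
Depth = 219.99 m

220 m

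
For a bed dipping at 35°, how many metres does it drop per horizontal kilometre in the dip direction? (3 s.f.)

drop per km = 1000 × tan 35° = 1000 × 0.7002

700 m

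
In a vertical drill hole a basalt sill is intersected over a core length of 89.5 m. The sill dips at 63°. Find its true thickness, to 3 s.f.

True thickness t = h · cos(dip) = 89.5 × cos 63°
t = 89.5 × 0.4540 = 40.632 m

40.6 m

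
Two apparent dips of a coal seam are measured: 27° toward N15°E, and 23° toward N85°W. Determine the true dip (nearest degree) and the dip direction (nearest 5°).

Represent each trace as a vector plunging at its apparent dip toward its trend (east-north-up frame): v₁ = (0.231, 0.861, -0.454), v₂ = (-0.917, 0.080, -0.391).
The plane normal is n = v₁ × v₂ ∝ (-0.300, 0.506, 0.808).
True dip = arccos(n_z / |n|) = arccos(0.8082) = 36.1°.
Dip direction = atan2(-0.300, 0.506) = 329° (azimuth of n's horizontal projection).

true dip 36°, dip direction 330°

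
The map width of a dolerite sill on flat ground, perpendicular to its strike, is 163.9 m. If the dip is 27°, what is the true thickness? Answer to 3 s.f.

74.4 m

True thickness t = w · sin(dip) = 163.9 × sin 27°
t = 163.9 × 0.4540 = 74.409 m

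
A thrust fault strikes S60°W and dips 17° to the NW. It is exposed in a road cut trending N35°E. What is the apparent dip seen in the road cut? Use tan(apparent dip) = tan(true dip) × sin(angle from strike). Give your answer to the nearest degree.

Angle between strike (S60°W) and section (N35°E): β = 25°.
tan α = tan 17° × sin 25° = 0.3057 × 0.4226 = 0.1292
α = arctan(0.1292) = 7.36°

7°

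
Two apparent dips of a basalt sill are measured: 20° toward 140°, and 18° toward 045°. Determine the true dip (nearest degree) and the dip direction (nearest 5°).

true dip 27°, dip direction 095°

The two traces are lines in the plane: v₁ = (sin 140°·cos 20°, cos 140°·cos 20°, −sin 20°), v₂ = (sin 45°·cos 18°, cos 45°·cos 18°, −sin 18°).
The plane normal is n = v₁ × v₂ ∝ (0.452, -0.043, 0.890).
Dip δ = arctan(|n_h|/n_z) = arctan(0.455/0.890) = 27.0°.
Dip direction = azimuth of (n_x, n_y) = atan2(0.452, -0.043) = 95°.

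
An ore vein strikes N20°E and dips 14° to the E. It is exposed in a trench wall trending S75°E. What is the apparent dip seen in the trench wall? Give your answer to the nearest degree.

14°

The section lies 85° from the strike.
tan α = tan 14° × sin 85° = 0.2493 × 0.9962 = 0.2484
apparent dip = arctan 0.2484 = 13.95°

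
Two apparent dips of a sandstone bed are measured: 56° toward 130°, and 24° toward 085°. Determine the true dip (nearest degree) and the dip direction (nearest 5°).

true dip 60°, dip direction 160°

Represent each trace as a vector plunging at its apparent dip toward its trend (east-north-up frame): v₁ = (0.428, -0.359, -0.829), v₂ = (0.910, 0.080, -0.407).
The plane normal is n = v₁ × v₂ ∝ (0.212, -0.580, 0.361).
True dip = arccos(n_z / |n|) = arccos(0.5047) = 59.7°.
Dip direction = atan2(0.212, -0.580) = 160° (azimuth of n's horizontal projection).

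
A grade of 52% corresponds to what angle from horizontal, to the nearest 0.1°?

tan θ = 52/100 = 0.5200
θ = arctan(0.5200) = 27.47°

27.5°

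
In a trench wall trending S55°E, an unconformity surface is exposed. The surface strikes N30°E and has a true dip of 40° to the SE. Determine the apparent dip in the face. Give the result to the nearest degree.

The strike is N30°E and the section trends S55°E; the acute angle between them is β = 85°.
tan(apparent dip) = tan 40° · sin 85° = 0.8359
apparent dip = arctan 0.8359 = 39.89°

40°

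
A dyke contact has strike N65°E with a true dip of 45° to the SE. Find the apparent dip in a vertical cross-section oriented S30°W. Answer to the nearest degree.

The strike is N65°E and the section trends S30°W; the acute angle between them is β = 35°.
tan(apparent dip) = tan 45° · sin 35° = 0.5736
apparent dip = arctan 0.5736 = 29.84°

30°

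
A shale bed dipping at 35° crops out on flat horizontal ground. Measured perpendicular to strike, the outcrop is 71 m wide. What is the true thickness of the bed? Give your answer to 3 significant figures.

40.7 m

True thickness t = w · sin(dip) = 71 × sin 35°
t = 71 × 0.5736 = 40.724 m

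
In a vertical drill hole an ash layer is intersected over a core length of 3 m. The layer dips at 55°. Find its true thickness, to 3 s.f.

1.72 m

True thickness t = h · cos(dip) = 3 × cos 55°
t = 3 × 0.5736 = 1.721 m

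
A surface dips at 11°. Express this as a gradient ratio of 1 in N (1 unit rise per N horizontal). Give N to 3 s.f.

1 in 5.14

1 : N means tan θ = 1/N, so N = 1/tan 11° = 1/0.1944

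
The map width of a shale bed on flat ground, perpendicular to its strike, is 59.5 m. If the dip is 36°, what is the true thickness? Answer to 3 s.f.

True thickness t = w · sin(dip) = 59.5 × sin 36°
t = 59.5 × 0.5878 = 34.973 m

35.0 m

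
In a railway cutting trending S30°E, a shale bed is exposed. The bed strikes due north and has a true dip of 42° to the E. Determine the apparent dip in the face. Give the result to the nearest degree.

The section lies 30° from the strike.
tan(apparent dip) = tan 42° · sin 30° = 0.4502
apparent dip = arctan 0.4502 = 24.24°

24°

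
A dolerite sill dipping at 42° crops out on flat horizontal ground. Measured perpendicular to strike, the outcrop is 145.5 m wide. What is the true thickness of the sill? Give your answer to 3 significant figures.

97.4 m

True thickness t = w · sin(dip) = 145.5 × sin 42°
t = 145.5 × 0.6691 = 97.359 m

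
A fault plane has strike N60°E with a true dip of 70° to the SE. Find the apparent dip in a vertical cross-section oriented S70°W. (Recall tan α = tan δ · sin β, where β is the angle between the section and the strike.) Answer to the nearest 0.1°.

25.5°

The section lies 10° from the strike.
tan α = tan 70° × sin 10° = 2.7475 × 0.1736 = 0.4771
apparent dip = arctan 0.4771 = 25.51°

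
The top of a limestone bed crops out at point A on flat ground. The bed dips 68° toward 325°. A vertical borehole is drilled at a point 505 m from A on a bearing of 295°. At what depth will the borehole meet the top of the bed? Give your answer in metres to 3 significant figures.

The hole lies 30° from the dip direction, so the down-dip offset is 505 × cos 30° = 437.34 m.
Depth = down-dip offset × tan(dip) = 437.34 × tan 68° = 437.34 × 2.4751
Depth = 1082.46 m

1080 m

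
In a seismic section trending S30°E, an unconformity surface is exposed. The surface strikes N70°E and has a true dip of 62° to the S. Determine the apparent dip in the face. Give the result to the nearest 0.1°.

The strike is N70°E and the section trends S30°E; the acute angle between them is β = 80°.
tan(apparent dip) = tan 62° · sin 80° = 1.8522
α = arctan(1.8522) = 61.63°

61.6°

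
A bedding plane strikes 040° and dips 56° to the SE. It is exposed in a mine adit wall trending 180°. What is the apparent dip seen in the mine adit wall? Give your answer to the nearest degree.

The strike is 040° and the section trends 180°; the acute angle between them is β = 40°.
tan(apparent dip) = tan 56° · sin 40° = 0.9530
apparent dip = arctan 0.9530 = 43.62°

44°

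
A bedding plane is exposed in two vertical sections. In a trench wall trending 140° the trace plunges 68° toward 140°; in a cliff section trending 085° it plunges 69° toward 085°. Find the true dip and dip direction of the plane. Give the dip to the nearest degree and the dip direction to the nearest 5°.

true dip 71°, dip direction 110°

The two traces are lines in the plane: v₁ = (sin 140°·cos 68°, cos 140°·cos 68°, −sin 68°), v₂ = (sin 85°·cos 69°, cos 85°·cos 69°, −sin 69°).
The plane normal is n = v₁ × v₂ ∝ (0.297, -0.106, 0.110).
True dip = arccos(n_z / |n|) = arccos(0.3293) = 70.8°.
The horizontal component of n points toward azimuth atan2(n_x, n_y) = 110°, the dip direction.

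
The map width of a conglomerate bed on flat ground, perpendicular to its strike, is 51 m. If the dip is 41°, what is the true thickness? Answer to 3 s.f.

True thickness t = w · sin(dip) = 51 × sin 41°
t = 51 × 0.6561 = 33.459 m

33.5 m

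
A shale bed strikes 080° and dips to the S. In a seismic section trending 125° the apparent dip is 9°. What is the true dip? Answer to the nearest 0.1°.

12.6°

β = acute angle between strike 080° and section 125° = 45°.
tan δ = tan α / sin β = tan 9° / sin 45° = 0.1584 / 0.7071 = 0.2240
δ = arctan(0.2240) = 12.63°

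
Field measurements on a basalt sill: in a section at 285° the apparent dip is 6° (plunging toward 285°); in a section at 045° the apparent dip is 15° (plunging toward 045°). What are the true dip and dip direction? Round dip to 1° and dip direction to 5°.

Each apparent-dip line lies in the plane. As unit vectors (x east, y north, z up), v₁ plunges 6°→285° and v₂ plunges 15°→045°.
n = v₁ × v₂ = (-0.005, 0.320, 0.832) (taken with n_z > 0).
True dip = arccos(n_z / |n|) = arccos(0.9333) = 21.0°.
Dip direction = atan2(-0.005, 0.320) = 359° (azimuth of n's horizontal projection).

true dip 21°, dip direction 000°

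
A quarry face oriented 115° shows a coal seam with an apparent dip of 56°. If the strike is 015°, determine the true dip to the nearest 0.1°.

β = acute angle between strike 015° and section 115° = 80°.
tan(true dip) = tan 56° / sin 80° = 1.5054
true dip = arctan 1.5054 = 56.41°

56.4°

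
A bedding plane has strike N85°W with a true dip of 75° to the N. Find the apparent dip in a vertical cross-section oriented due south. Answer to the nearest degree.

The section lies 85° from the strike.
tan(apparent dip) = tan 75° · sin 85° = 3.7178
apparent dip = arctan 3.7178 = 74.95°

75°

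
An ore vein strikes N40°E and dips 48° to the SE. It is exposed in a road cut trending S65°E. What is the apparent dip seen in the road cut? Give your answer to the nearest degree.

Angle between strike (N40°E) and section (S65°E): β = 75°.
tan α = tan 48° × sin 75° = 1.1106 × 0.9659 = 1.0728
α = arctan(1.0728) = 47.01°

47°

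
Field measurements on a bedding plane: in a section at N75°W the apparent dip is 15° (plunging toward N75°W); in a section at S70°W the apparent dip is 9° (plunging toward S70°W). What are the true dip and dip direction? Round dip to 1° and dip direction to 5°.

true dip 16°, dip direction 305°

Represent each trace as a vector plunging at its apparent dip toward its trend (east-north-up frame): v₁ = (-0.933, 0.250, -0.259), v₂ = (-0.928, -0.338, -0.156).
Cross product v₁ × v₂ gives the pole to the plane: n ∝ (-0.127, 0.094, 0.547).
True dip = arccos(n_z / |n|) = arccos(0.9609) = 16.1°.
Dip direction = atan2(-0.127, 0.094) = 307° (azimuth of n's horizontal projection).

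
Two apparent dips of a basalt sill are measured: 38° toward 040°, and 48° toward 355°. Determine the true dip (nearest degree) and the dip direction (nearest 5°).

Each apparent-dip line lies in the plane. As unit vectors (x east, y north, z up), v₁ plunges 38°→040° and v₂ plunges 48°→355°.
The plane normal is n = v₁ × v₂ ∝ (-0.038, 0.412, 0.373).
Dip δ = arctan(|n_h|/n_z) = arctan(0.414/0.373) = 48.0°.
Dip direction = atan2(-0.038, 0.412) = 355° (azimuth of n's horizontal projection).

true dip 48°, dip direction 355°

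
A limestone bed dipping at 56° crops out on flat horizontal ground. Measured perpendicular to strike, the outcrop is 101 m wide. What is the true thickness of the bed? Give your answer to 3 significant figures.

83.7 m

True thickness t = w · sin(dip) = 101 × sin 56°
t = 101 × 0.8290 = 83.733 m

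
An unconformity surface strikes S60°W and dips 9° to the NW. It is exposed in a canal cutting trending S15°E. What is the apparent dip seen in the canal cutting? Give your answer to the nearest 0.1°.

8.7°

The section lies 75° from the strike.
tan α = tan 9° × sin 75° = 0.1584 × 0.9659 = 0.1530
apparent dip = arctan 0.1530 = 8.70°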